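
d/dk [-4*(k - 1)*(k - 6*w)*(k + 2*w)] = -12*k^2 + 32*k*w + 8*k + 48*w^2 - 16*w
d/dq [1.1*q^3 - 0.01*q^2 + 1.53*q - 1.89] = 3.3*q^2 - 0.02*q + 1.53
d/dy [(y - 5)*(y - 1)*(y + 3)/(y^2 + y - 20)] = (y^4 + 2*y^3 - 50*y^2 + 90*y + 245)/(y^4 + 2*y^3 - 39*y^2 - 40*y + 400)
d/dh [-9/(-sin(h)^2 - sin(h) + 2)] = -9*(2*sin(h) + 1)*cos(h)/(sin(h)^2 + sin(h) - 2)^2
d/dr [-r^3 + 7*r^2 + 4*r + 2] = -3*r^2 + 14*r + 4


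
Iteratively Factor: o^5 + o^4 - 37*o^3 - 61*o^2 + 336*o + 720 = (o - 4)*(o^4 + 5*o^3 - 17*o^2 - 129*o - 180) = (o - 4)*(o + 3)*(o^3 + 2*o^2 - 23*o - 60) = (o - 4)*(o + 3)^2*(o^2 - o - 20) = (o - 4)*(o + 3)^2*(o + 4)*(o - 5)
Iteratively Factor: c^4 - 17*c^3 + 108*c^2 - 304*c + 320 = (c - 5)*(c^3 - 12*c^2 + 48*c - 64) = (c - 5)*(c - 4)*(c^2 - 8*c + 16) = (c - 5)*(c - 4)^2*(c - 4)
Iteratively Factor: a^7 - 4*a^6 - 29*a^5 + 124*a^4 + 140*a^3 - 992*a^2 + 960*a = (a)*(a^6 - 4*a^5 - 29*a^4 + 124*a^3 + 140*a^2 - 992*a + 960) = a*(a - 2)*(a^5 - 2*a^4 - 33*a^3 + 58*a^2 + 256*a - 480) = a*(a - 5)*(a - 2)*(a^4 + 3*a^3 - 18*a^2 - 32*a + 96) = a*(a - 5)*(a - 2)*(a + 4)*(a^3 - a^2 - 14*a + 24) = a*(a - 5)*(a - 3)*(a - 2)*(a + 4)*(a^2 + 2*a - 8) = a*(a - 5)*(a - 3)*(a - 2)^2*(a + 4)*(a + 4)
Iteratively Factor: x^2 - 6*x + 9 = (x - 3)*(x - 3)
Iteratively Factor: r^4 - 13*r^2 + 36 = (r - 3)*(r^3 + 3*r^2 - 4*r - 12) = (r - 3)*(r - 2)*(r^2 + 5*r + 6) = (r - 3)*(r - 2)*(r + 3)*(r + 2)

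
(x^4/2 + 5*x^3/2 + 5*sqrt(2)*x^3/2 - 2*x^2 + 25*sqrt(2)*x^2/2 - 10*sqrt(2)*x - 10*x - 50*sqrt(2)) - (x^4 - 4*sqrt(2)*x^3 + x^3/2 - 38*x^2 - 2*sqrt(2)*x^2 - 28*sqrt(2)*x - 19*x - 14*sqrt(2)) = -x^4/2 + 2*x^3 + 13*sqrt(2)*x^3/2 + 29*sqrt(2)*x^2/2 + 36*x^2 + 9*x + 18*sqrt(2)*x - 36*sqrt(2)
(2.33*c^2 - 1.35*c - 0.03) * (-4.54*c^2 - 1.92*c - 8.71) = -10.5782*c^4 + 1.6554*c^3 - 17.5661*c^2 + 11.8161*c + 0.2613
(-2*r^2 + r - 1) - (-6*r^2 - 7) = 4*r^2 + r + 6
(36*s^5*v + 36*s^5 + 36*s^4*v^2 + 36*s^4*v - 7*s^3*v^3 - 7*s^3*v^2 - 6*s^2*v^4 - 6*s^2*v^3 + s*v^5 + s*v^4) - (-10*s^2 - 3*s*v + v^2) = 36*s^5*v + 36*s^5 + 36*s^4*v^2 + 36*s^4*v - 7*s^3*v^3 - 7*s^3*v^2 - 6*s^2*v^4 - 6*s^2*v^3 + 10*s^2 + s*v^5 + s*v^4 + 3*s*v - v^2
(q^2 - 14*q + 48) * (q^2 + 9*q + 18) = q^4 - 5*q^3 - 60*q^2 + 180*q + 864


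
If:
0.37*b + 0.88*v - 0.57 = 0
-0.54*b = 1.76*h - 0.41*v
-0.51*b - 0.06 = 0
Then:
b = -0.12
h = 0.20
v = 0.70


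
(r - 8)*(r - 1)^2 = r^3 - 10*r^2 + 17*r - 8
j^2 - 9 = (j - 3)*(j + 3)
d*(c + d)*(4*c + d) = 4*c^2*d + 5*c*d^2 + d^3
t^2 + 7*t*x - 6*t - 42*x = (t - 6)*(t + 7*x)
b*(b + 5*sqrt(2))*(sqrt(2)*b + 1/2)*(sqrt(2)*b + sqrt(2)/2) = 2*b^4 + b^3 + 21*sqrt(2)*b^3/2 + 5*b^2 + 21*sqrt(2)*b^2/4 + 5*b/2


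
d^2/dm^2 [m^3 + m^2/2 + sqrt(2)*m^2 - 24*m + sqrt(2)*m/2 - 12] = 6*m + 1 + 2*sqrt(2)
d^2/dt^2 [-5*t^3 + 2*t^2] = 4 - 30*t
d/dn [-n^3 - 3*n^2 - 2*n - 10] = -3*n^2 - 6*n - 2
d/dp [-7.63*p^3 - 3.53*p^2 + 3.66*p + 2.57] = -22.89*p^2 - 7.06*p + 3.66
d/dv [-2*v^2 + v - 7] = 1 - 4*v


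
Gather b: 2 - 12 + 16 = 6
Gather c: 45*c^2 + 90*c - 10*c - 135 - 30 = 45*c^2 + 80*c - 165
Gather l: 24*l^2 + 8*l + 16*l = 24*l^2 + 24*l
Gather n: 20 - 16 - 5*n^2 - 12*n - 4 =-5*n^2 - 12*n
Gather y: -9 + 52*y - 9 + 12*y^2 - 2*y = 12*y^2 + 50*y - 18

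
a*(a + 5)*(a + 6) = a^3 + 11*a^2 + 30*a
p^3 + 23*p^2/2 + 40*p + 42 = (p + 2)*(p + 7/2)*(p + 6)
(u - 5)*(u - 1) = u^2 - 6*u + 5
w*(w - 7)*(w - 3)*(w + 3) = w^4 - 7*w^3 - 9*w^2 + 63*w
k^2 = k^2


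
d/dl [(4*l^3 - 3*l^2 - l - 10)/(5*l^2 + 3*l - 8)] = 2*(10*l^4 + 12*l^3 - 50*l^2 + 74*l + 19)/(25*l^4 + 30*l^3 - 71*l^2 - 48*l + 64)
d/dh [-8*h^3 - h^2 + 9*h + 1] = -24*h^2 - 2*h + 9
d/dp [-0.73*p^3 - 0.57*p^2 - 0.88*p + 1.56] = -2.19*p^2 - 1.14*p - 0.88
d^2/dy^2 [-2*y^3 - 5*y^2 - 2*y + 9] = -12*y - 10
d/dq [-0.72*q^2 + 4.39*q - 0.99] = 4.39 - 1.44*q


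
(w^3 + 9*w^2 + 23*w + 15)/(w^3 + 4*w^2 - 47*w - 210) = (w^2 + 4*w + 3)/(w^2 - w - 42)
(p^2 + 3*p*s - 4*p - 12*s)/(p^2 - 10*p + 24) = (p + 3*s)/(p - 6)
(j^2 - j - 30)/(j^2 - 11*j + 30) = (j + 5)/(j - 5)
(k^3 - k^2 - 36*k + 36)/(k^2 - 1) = (k^2 - 36)/(k + 1)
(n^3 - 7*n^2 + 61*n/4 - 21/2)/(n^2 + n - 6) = (n^2 - 5*n + 21/4)/(n + 3)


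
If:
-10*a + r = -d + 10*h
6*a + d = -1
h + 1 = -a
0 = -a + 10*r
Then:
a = 90/59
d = -599/59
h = -149/59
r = 9/59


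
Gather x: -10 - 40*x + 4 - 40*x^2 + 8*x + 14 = -40*x^2 - 32*x + 8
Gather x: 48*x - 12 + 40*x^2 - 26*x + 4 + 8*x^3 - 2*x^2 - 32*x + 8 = 8*x^3 + 38*x^2 - 10*x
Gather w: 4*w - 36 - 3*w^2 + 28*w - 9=-3*w^2 + 32*w - 45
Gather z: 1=1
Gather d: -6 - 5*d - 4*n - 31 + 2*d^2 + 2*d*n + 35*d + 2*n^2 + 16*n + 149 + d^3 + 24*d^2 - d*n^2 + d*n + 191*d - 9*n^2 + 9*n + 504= d^3 + 26*d^2 + d*(-n^2 + 3*n + 221) - 7*n^2 + 21*n + 616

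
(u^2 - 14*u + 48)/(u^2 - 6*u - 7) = (-u^2 + 14*u - 48)/(-u^2 + 6*u + 7)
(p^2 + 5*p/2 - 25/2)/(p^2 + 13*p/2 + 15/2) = (2*p - 5)/(2*p + 3)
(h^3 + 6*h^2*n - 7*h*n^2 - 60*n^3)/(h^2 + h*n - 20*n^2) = (h^2 + h*n - 12*n^2)/(h - 4*n)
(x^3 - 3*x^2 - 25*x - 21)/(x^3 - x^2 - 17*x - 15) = (x - 7)/(x - 5)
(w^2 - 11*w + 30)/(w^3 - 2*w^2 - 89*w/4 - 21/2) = 4*(w - 5)/(4*w^2 + 16*w + 7)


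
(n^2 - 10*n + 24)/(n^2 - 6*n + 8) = (n - 6)/(n - 2)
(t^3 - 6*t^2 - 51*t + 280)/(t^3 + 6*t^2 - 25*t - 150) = (t^2 - t - 56)/(t^2 + 11*t + 30)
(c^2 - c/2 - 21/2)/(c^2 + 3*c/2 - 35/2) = (c + 3)/(c + 5)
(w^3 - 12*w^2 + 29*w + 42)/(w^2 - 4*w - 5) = (w^2 - 13*w + 42)/(w - 5)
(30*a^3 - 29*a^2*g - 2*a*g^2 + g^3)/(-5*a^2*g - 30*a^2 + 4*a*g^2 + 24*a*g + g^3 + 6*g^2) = (-6*a + g)/(g + 6)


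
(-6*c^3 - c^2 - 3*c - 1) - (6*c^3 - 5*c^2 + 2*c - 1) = -12*c^3 + 4*c^2 - 5*c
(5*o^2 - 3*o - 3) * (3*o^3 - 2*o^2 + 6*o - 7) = 15*o^5 - 19*o^4 + 27*o^3 - 47*o^2 + 3*o + 21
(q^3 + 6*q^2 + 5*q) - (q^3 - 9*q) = 6*q^2 + 14*q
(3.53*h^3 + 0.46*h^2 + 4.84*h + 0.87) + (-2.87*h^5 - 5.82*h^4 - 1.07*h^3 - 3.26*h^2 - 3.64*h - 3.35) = -2.87*h^5 - 5.82*h^4 + 2.46*h^3 - 2.8*h^2 + 1.2*h - 2.48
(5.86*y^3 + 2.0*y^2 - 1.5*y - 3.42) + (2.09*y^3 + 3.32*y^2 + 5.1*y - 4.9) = 7.95*y^3 + 5.32*y^2 + 3.6*y - 8.32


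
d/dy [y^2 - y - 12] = 2*y - 1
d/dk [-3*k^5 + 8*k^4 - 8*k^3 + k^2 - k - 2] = -15*k^4 + 32*k^3 - 24*k^2 + 2*k - 1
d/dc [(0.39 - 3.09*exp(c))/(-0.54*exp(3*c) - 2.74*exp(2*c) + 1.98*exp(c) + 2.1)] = (-3.3372*exp(3*c) - 7.8348*exp(2*c) + 2.1372*exp(c) - 7.2612)*exp(c)/(0.2916*exp(6*c) + 2.9592*exp(5*c) + 5.3692*exp(4*c) - 13.1184*exp(3*c) - 7.5876*exp(2*c) + 8.316*exp(c) + 4.41)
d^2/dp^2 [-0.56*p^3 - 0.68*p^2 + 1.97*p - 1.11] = -3.36*p - 1.36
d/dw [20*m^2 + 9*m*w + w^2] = 9*m + 2*w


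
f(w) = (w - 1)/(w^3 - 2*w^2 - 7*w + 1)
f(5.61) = 0.06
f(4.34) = 0.23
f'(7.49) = -0.01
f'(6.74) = -0.01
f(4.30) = 0.25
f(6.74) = 0.03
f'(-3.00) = 0.20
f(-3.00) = 0.17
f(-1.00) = -0.40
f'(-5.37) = 0.02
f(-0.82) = -0.38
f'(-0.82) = 0.07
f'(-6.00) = 0.01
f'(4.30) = -0.50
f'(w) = (w - 1)*(-3*w^2 + 4*w + 7)/(w^3 - 2*w^2 - 7*w + 1)^2 + 1/(w^3 - 2*w^2 - 7*w + 1)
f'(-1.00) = 0.20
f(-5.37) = 0.04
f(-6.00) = 0.03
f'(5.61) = -0.04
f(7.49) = 0.03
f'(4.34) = -0.43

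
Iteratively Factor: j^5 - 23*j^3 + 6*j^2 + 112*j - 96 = (j - 4)*(j^4 + 4*j^3 - 7*j^2 - 22*j + 24) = (j - 4)*(j + 4)*(j^3 - 7*j + 6) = (j - 4)*(j - 1)*(j + 4)*(j^2 + j - 6) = (j - 4)*(j - 1)*(j + 3)*(j + 4)*(j - 2)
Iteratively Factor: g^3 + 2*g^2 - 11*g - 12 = (g - 3)*(g^2 + 5*g + 4) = (g - 3)*(g + 1)*(g + 4)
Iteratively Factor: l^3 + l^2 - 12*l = (l)*(l^2 + l - 12) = l*(l - 3)*(l + 4)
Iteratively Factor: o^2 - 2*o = (o)*(o - 2)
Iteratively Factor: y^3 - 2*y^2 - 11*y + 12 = (y - 1)*(y^2 - y - 12) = (y - 4)*(y - 1)*(y + 3)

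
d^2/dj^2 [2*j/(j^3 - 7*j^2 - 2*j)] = 12*(j^2 - 7*j + 17)/(j^6 - 21*j^5 + 141*j^4 - 259*j^3 - 282*j^2 - 84*j - 8)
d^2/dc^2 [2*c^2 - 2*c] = 4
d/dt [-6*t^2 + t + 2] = 1 - 12*t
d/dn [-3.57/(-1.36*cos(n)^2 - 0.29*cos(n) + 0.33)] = (9.7104*cos(n) + 1.0353)*sin(n)/(1.36*cos(n)^2 + 0.29*cos(n) - 0.33)^2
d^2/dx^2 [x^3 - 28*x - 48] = 6*x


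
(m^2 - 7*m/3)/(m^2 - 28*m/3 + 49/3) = m/(m - 7)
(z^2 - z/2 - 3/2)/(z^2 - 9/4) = 2*(z + 1)/(2*z + 3)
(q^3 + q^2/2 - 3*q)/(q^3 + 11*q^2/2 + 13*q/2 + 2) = q*(2*q^2 + q - 6)/(2*q^3 + 11*q^2 + 13*q + 4)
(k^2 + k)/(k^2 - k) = (k + 1)/(k - 1)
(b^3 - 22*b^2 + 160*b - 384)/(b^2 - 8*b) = b - 14 + 48/b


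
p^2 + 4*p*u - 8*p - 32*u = (p - 8)*(p + 4*u)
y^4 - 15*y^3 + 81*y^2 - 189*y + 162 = (y - 6)*(y - 3)^3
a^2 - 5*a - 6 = (a - 6)*(a + 1)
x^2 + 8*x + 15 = (x + 3)*(x + 5)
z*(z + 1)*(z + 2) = z^3 + 3*z^2 + 2*z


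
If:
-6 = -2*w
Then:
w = 3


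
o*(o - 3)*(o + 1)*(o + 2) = o^4 - 7*o^2 - 6*o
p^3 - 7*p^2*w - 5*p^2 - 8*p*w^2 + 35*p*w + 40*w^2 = (p - 5)*(p - 8*w)*(p + w)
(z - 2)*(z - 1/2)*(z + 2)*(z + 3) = z^4 + 5*z^3/2 - 11*z^2/2 - 10*z + 6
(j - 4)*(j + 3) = j^2 - j - 12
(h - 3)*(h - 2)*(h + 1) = h^3 - 4*h^2 + h + 6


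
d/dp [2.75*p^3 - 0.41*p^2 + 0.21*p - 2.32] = 8.25*p^2 - 0.82*p + 0.21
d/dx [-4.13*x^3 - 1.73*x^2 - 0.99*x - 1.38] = -12.39*x^2 - 3.46*x - 0.99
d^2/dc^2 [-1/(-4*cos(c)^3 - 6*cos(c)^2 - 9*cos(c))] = 3*((4*cos(c) + 4*cos(2*c) + 3*cos(3*c))*(4*cos(c)^2 + 6*cos(c) + 9)*cos(c) + 6*(4*cos(c)^2 + 4*cos(c) + 3)^2*sin(c)^2)/((4*cos(c)^2 + 6*cos(c) + 9)^3*cos(c)^3)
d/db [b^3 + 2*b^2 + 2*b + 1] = 3*b^2 + 4*b + 2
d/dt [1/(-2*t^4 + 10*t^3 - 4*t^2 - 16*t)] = (4*t^3 - 15*t^2 + 4*t + 8)/(2*t^2*(t^3 - 5*t^2 + 2*t + 8)^2)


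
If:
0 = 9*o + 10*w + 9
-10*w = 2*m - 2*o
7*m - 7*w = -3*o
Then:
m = 36/239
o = -189/239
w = -45/239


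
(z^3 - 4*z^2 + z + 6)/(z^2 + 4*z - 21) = (z^2 - z - 2)/(z + 7)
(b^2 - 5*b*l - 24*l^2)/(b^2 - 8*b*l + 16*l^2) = (b^2 - 5*b*l - 24*l^2)/(b^2 - 8*b*l + 16*l^2)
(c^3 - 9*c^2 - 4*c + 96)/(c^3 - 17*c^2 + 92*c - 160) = (c + 3)/(c - 5)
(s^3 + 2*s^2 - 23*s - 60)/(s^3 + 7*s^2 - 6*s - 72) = (s^2 - 2*s - 15)/(s^2 + 3*s - 18)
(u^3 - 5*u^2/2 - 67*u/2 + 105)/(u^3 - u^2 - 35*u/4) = 2*(u^2 + u - 30)/(u*(2*u + 5))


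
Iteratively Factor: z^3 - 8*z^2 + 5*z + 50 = (z - 5)*(z^2 - 3*z - 10) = (z - 5)*(z + 2)*(z - 5)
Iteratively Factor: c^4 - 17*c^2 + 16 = (c + 1)*(c^3 - c^2 - 16*c + 16) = (c - 4)*(c + 1)*(c^2 + 3*c - 4) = (c - 4)*(c + 1)*(c + 4)*(c - 1)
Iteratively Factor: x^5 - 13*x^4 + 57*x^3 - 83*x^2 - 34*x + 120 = (x - 2)*(x^4 - 11*x^3 + 35*x^2 - 13*x - 60) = (x - 5)*(x - 2)*(x^3 - 6*x^2 + 5*x + 12) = (x - 5)*(x - 3)*(x - 2)*(x^2 - 3*x - 4) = (x - 5)*(x - 4)*(x - 3)*(x - 2)*(x + 1)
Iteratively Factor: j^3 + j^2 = (j)*(j^2 + j) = j^2*(j + 1)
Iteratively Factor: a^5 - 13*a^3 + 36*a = (a)*(a^4 - 13*a^2 + 36) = a*(a - 3)*(a^3 + 3*a^2 - 4*a - 12) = a*(a - 3)*(a + 3)*(a^2 - 4) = a*(a - 3)*(a - 2)*(a + 3)*(a + 2)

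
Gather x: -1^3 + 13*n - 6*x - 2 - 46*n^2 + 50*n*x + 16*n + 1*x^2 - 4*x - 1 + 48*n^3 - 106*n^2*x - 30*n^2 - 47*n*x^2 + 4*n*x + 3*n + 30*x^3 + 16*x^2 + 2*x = 48*n^3 - 76*n^2 + 32*n + 30*x^3 + x^2*(17 - 47*n) + x*(-106*n^2 + 54*n - 8) - 4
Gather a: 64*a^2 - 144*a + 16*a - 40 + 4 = 64*a^2 - 128*a - 36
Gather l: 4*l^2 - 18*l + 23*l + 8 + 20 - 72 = 4*l^2 + 5*l - 44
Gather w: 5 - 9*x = 5 - 9*x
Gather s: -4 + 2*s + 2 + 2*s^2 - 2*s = 2*s^2 - 2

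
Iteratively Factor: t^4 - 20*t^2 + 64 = (t + 2)*(t^3 - 2*t^2 - 16*t + 32) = (t - 2)*(t + 2)*(t^2 - 16) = (t - 2)*(t + 2)*(t + 4)*(t - 4)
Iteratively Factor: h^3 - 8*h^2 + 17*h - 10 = (h - 2)*(h^2 - 6*h + 5) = (h - 5)*(h - 2)*(h - 1)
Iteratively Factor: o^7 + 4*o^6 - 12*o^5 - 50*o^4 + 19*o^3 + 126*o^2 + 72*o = (o - 3)*(o^6 + 7*o^5 + 9*o^4 - 23*o^3 - 50*o^2 - 24*o) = o*(o - 3)*(o^5 + 7*o^4 + 9*o^3 - 23*o^2 - 50*o - 24) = o*(o - 3)*(o + 3)*(o^4 + 4*o^3 - 3*o^2 - 14*o - 8) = o*(o - 3)*(o + 1)*(o + 3)*(o^3 + 3*o^2 - 6*o - 8) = o*(o - 3)*(o + 1)*(o + 3)*(o + 4)*(o^2 - o - 2) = o*(o - 3)*(o - 2)*(o + 1)*(o + 3)*(o + 4)*(o + 1)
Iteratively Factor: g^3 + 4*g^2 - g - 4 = (g - 1)*(g^2 + 5*g + 4) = (g - 1)*(g + 4)*(g + 1)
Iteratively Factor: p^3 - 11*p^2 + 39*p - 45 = (p - 5)*(p^2 - 6*p + 9) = (p - 5)*(p - 3)*(p - 3)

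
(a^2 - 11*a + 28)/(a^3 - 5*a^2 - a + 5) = (a^2 - 11*a + 28)/(a^3 - 5*a^2 - a + 5)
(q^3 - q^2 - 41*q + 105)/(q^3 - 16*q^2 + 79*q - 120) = (q + 7)/(q - 8)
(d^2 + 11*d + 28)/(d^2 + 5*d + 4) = (d + 7)/(d + 1)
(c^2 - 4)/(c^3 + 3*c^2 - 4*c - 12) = 1/(c + 3)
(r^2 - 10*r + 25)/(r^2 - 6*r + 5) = (r - 5)/(r - 1)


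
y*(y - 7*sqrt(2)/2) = y^2 - 7*sqrt(2)*y/2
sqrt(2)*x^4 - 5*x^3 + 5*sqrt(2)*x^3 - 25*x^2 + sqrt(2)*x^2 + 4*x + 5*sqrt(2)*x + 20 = (x + 5)*(x - 2*sqrt(2))*(x - sqrt(2))*(sqrt(2)*x + 1)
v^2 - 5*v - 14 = (v - 7)*(v + 2)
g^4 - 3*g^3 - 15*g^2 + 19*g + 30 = (g - 5)*(g - 2)*(g + 1)*(g + 3)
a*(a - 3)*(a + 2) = a^3 - a^2 - 6*a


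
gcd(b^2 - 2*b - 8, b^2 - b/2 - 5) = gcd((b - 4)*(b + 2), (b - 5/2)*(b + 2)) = b + 2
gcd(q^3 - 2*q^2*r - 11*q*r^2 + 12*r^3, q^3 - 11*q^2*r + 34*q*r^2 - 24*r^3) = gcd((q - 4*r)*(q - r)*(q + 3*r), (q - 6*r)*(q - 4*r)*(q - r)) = q^2 - 5*q*r + 4*r^2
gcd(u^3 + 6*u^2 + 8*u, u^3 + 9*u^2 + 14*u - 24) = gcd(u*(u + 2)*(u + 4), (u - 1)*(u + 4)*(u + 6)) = u + 4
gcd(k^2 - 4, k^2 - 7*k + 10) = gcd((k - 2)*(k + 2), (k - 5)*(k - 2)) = k - 2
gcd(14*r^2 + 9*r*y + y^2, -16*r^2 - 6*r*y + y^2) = 2*r + y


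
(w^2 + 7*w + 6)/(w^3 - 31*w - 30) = (w + 6)/(w^2 - w - 30)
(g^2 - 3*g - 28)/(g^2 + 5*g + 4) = (g - 7)/(g + 1)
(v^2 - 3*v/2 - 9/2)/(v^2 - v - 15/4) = 2*(v - 3)/(2*v - 5)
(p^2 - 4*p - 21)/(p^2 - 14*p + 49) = (p + 3)/(p - 7)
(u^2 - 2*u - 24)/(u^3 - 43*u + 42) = (u + 4)/(u^2 + 6*u - 7)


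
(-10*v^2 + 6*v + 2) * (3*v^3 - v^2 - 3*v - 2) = -30*v^5 + 28*v^4 + 30*v^3 - 18*v - 4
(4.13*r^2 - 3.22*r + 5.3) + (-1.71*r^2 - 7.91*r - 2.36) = 2.42*r^2 - 11.13*r + 2.94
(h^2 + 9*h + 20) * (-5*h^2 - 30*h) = -5*h^4 - 75*h^3 - 370*h^2 - 600*h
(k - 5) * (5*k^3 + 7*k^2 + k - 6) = 5*k^4 - 18*k^3 - 34*k^2 - 11*k + 30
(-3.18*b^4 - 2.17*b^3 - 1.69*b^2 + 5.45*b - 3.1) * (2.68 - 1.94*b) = 6.1692*b^5 - 4.3126*b^4 - 2.537*b^3 - 15.1022*b^2 + 20.62*b - 8.308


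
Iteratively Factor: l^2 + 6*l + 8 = (l + 4)*(l + 2)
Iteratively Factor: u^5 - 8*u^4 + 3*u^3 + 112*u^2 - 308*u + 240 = (u - 5)*(u^4 - 3*u^3 - 12*u^2 + 52*u - 48) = (u - 5)*(u - 2)*(u^3 - u^2 - 14*u + 24) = (u - 5)*(u - 3)*(u - 2)*(u^2 + 2*u - 8) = (u - 5)*(u - 3)*(u - 2)*(u + 4)*(u - 2)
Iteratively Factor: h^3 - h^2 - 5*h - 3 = (h + 1)*(h^2 - 2*h - 3) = (h + 1)^2*(h - 3)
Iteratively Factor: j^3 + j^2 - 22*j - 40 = (j + 2)*(j^2 - j - 20) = (j + 2)*(j + 4)*(j - 5)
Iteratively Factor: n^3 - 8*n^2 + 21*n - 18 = (n - 3)*(n^2 - 5*n + 6) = (n - 3)^2*(n - 2)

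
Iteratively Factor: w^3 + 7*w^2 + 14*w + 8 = (w + 1)*(w^2 + 6*w + 8) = (w + 1)*(w + 4)*(w + 2)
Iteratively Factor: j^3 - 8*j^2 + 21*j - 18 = (j - 2)*(j^2 - 6*j + 9) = (j - 3)*(j - 2)*(j - 3)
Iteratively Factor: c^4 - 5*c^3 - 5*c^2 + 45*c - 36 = (c - 1)*(c^3 - 4*c^2 - 9*c + 36) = (c - 1)*(c + 3)*(c^2 - 7*c + 12) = (c - 4)*(c - 1)*(c + 3)*(c - 3)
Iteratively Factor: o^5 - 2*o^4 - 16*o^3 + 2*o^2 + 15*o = (o - 1)*(o^4 - o^3 - 17*o^2 - 15*o) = (o - 5)*(o - 1)*(o^3 + 4*o^2 + 3*o) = (o - 5)*(o - 1)*(o + 3)*(o^2 + o) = (o - 5)*(o - 1)*(o + 1)*(o + 3)*(o)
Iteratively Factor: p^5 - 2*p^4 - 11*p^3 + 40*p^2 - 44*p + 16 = (p - 1)*(p^4 - p^3 - 12*p^2 + 28*p - 16) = (p - 1)^2*(p^3 - 12*p + 16) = (p - 1)^2*(p + 4)*(p^2 - 4*p + 4) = (p - 2)*(p - 1)^2*(p + 4)*(p - 2)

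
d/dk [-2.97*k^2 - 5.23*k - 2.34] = -5.94*k - 5.23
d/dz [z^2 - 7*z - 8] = 2*z - 7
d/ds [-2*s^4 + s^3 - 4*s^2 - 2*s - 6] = -8*s^3 + 3*s^2 - 8*s - 2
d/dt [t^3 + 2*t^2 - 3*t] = 3*t^2 + 4*t - 3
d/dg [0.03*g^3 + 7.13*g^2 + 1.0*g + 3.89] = 0.09*g^2 + 14.26*g + 1.0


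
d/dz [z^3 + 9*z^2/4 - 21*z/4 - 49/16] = 3*z^2 + 9*z/2 - 21/4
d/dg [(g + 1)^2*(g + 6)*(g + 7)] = 4*g^3 + 45*g^2 + 138*g + 97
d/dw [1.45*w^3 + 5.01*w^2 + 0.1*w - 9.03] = 4.35*w^2 + 10.02*w + 0.1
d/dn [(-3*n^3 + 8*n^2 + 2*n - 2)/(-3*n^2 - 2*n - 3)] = (9*n^4 + 12*n^3 + 17*n^2 - 60*n - 10)/(9*n^4 + 12*n^3 + 22*n^2 + 12*n + 9)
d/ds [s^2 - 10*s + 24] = 2*s - 10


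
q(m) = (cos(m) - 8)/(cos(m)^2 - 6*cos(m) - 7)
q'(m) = (2*sin(m)*cos(m) - 6*sin(m))*(cos(m) - 8)/(cos(m)^2 - 6*cos(m) - 7)^2 - sin(m)/(cos(m)^2 - 6*cos(m) - 7)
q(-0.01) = 0.58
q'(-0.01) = -0.00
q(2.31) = 3.46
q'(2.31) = 7.81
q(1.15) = 0.82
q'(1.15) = 0.51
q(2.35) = 3.80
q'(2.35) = 9.05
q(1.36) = 0.95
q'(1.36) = 0.75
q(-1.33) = 0.93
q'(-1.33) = -0.71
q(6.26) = 0.58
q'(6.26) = -0.01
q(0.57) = 0.63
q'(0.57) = 0.18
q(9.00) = 12.67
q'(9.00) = 58.70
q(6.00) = 0.59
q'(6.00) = -0.08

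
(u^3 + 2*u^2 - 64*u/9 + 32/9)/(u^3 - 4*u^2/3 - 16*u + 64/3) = (u - 2/3)/(u - 4)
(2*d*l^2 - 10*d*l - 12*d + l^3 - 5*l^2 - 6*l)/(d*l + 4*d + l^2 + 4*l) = (2*d*l^2 - 10*d*l - 12*d + l^3 - 5*l^2 - 6*l)/(d*l + 4*d + l^2 + 4*l)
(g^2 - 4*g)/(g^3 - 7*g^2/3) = 3*(g - 4)/(g*(3*g - 7))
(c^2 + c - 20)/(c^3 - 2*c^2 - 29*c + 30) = (c - 4)/(c^2 - 7*c + 6)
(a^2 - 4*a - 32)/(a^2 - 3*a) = (a^2 - 4*a - 32)/(a*(a - 3))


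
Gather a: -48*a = -48*a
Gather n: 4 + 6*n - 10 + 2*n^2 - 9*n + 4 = 2*n^2 - 3*n - 2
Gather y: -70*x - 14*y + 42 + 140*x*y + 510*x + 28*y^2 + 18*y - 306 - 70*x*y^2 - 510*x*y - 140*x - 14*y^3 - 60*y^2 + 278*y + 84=300*x - 14*y^3 + y^2*(-70*x - 32) + y*(282 - 370*x) - 180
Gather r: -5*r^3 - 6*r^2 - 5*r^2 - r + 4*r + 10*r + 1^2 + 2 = -5*r^3 - 11*r^2 + 13*r + 3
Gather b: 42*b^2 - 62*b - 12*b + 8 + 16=42*b^2 - 74*b + 24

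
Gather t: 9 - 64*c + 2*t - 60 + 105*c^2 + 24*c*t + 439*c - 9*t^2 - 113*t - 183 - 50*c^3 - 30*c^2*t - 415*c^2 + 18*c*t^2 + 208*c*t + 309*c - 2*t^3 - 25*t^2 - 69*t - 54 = -50*c^3 - 310*c^2 + 684*c - 2*t^3 + t^2*(18*c - 34) + t*(-30*c^2 + 232*c - 180) - 288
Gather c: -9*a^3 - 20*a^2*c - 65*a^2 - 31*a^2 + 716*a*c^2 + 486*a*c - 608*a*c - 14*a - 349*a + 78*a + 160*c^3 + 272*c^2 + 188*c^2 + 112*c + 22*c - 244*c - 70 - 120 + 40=-9*a^3 - 96*a^2 - 285*a + 160*c^3 + c^2*(716*a + 460) + c*(-20*a^2 - 122*a - 110) - 150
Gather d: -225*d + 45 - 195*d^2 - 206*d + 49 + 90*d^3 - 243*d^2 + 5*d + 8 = 90*d^3 - 438*d^2 - 426*d + 102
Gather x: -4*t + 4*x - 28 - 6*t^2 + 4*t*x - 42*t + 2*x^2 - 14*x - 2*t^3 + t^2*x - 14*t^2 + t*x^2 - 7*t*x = -2*t^3 - 20*t^2 - 46*t + x^2*(t + 2) + x*(t^2 - 3*t - 10) - 28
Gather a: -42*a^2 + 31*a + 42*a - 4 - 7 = -42*a^2 + 73*a - 11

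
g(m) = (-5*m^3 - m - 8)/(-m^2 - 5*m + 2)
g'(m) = (2*m + 5)*(-5*m^3 - m - 8)/(-m^2 - 5*m + 2)^2 + (-15*m^2 - 1)/(-m^2 - 5*m + 2)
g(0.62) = 6.61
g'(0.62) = -23.23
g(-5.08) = 409.49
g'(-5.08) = -1569.44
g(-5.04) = 354.29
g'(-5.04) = -1213.21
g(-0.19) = -2.67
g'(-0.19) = -4.76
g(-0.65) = -1.24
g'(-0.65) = -2.47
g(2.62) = 5.60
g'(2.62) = 2.60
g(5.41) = 14.82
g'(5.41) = 3.78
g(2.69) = 5.78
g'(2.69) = 2.65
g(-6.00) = -269.50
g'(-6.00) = -336.38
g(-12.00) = -105.41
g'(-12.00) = 1.93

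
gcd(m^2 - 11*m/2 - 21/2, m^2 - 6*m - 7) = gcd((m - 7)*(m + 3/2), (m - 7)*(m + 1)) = m - 7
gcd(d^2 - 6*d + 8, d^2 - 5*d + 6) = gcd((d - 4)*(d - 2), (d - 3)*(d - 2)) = d - 2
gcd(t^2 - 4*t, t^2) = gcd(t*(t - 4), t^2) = t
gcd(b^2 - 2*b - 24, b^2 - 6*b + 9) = 1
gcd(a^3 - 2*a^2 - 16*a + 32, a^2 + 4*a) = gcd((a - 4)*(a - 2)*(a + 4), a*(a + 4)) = a + 4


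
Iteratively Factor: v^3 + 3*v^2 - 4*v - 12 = (v + 2)*(v^2 + v - 6) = (v - 2)*(v + 2)*(v + 3)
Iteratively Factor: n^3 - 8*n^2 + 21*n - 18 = (n - 3)*(n^2 - 5*n + 6) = (n - 3)*(n - 2)*(n - 3)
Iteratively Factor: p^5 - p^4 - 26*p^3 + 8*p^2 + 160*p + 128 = (p + 1)*(p^4 - 2*p^3 - 24*p^2 + 32*p + 128) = (p + 1)*(p + 2)*(p^3 - 4*p^2 - 16*p + 64) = (p - 4)*(p + 1)*(p + 2)*(p^2 - 16) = (p - 4)*(p + 1)*(p + 2)*(p + 4)*(p - 4)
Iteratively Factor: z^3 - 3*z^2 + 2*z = (z - 1)*(z^2 - 2*z) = (z - 2)*(z - 1)*(z)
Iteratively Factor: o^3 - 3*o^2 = (o - 3)*(o^2) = o*(o - 3)*(o)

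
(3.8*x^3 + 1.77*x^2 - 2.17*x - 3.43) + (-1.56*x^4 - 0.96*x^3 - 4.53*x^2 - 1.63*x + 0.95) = -1.56*x^4 + 2.84*x^3 - 2.76*x^2 - 3.8*x - 2.48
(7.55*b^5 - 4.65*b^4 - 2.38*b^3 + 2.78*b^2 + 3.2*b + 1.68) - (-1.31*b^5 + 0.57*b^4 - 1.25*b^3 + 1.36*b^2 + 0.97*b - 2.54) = 8.86*b^5 - 5.22*b^4 - 1.13*b^3 + 1.42*b^2 + 2.23*b + 4.22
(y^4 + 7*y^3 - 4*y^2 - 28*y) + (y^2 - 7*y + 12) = y^4 + 7*y^3 - 3*y^2 - 35*y + 12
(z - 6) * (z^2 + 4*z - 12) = z^3 - 2*z^2 - 36*z + 72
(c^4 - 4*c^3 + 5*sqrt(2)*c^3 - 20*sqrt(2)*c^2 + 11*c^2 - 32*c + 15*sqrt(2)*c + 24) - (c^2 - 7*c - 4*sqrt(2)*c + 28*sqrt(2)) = c^4 - 4*c^3 + 5*sqrt(2)*c^3 - 20*sqrt(2)*c^2 + 10*c^2 - 25*c + 19*sqrt(2)*c - 28*sqrt(2) + 24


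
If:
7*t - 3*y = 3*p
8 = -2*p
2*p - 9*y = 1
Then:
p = -4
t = -15/7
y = -1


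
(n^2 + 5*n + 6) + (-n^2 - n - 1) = 4*n + 5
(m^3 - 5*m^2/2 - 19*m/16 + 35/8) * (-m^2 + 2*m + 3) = -m^5 + 9*m^4/2 - 13*m^3/16 - 57*m^2/4 + 83*m/16 + 105/8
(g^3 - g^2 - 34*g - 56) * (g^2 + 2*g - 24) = g^5 + g^4 - 60*g^3 - 100*g^2 + 704*g + 1344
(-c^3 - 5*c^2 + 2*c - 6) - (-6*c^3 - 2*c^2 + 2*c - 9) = 5*c^3 - 3*c^2 + 3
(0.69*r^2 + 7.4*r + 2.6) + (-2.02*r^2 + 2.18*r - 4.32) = -1.33*r^2 + 9.58*r - 1.72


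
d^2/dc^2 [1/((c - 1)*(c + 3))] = 2*((c - 1)^2 + (c - 1)*(c + 3) + (c + 3)^2)/((c - 1)^3*(c + 3)^3)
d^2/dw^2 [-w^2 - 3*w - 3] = -2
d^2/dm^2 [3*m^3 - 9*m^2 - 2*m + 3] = 18*m - 18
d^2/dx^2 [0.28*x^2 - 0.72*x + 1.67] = 0.560000000000000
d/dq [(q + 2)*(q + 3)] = 2*q + 5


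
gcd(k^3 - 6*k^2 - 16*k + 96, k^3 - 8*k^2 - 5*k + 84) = k - 4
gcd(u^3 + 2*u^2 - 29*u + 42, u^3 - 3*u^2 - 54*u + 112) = u^2 + 5*u - 14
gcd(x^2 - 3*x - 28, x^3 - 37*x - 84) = x^2 - 3*x - 28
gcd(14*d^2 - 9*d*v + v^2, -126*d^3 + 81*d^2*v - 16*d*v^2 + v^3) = -7*d + v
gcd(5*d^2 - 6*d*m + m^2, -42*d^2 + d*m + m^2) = 1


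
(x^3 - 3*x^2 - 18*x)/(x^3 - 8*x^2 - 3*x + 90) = x/(x - 5)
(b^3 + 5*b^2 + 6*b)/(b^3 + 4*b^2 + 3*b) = (b + 2)/(b + 1)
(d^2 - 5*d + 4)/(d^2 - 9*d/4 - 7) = 4*(d - 1)/(4*d + 7)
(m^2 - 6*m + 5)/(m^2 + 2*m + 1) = (m^2 - 6*m + 5)/(m^2 + 2*m + 1)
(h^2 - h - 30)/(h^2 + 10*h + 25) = (h - 6)/(h + 5)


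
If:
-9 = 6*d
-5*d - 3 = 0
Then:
No Solution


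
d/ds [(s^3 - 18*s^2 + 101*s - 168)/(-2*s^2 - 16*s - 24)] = (-s^4 - 16*s^3 + 209*s^2 + 96*s - 2556)/(2*(s^4 + 16*s^3 + 88*s^2 + 192*s + 144))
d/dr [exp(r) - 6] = exp(r)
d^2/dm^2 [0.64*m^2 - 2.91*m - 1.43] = 1.28000000000000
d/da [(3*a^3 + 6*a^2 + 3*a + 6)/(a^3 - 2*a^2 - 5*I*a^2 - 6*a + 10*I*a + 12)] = (a^4*(-12 - 15*I) + a^3*(-42 + 60*I) + a^2*(60 + 75*I) + a*(168 + 60*I) + 72 - 60*I)/(a^6 + a^5*(-4 - 10*I) + a^4*(-33 + 40*I) + a^3*(148 + 20*I) + a^2*(-112 - 240*I) + a*(-144 + 240*I) + 144)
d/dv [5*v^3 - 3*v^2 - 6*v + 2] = 15*v^2 - 6*v - 6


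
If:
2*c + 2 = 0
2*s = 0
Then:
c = -1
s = 0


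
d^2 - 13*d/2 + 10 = (d - 4)*(d - 5/2)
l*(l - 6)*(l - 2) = l^3 - 8*l^2 + 12*l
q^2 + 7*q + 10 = (q + 2)*(q + 5)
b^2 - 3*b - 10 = (b - 5)*(b + 2)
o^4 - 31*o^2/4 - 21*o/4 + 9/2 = (o - 3)*(o - 1/2)*(o + 3/2)*(o + 2)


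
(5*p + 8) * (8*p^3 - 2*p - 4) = 40*p^4 + 64*p^3 - 10*p^2 - 36*p - 32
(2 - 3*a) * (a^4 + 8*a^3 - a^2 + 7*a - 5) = -3*a^5 - 22*a^4 + 19*a^3 - 23*a^2 + 29*a - 10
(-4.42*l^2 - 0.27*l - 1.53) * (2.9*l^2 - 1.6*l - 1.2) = -12.818*l^4 + 6.289*l^3 + 1.299*l^2 + 2.772*l + 1.836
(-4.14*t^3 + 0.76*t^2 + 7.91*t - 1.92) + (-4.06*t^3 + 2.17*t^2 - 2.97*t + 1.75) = -8.2*t^3 + 2.93*t^2 + 4.94*t - 0.17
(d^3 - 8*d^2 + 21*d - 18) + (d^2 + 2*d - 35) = d^3 - 7*d^2 + 23*d - 53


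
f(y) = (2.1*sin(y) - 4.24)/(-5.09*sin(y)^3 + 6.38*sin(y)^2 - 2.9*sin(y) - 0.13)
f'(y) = (2.1*sin(y) - 4.24)*(15.27*sin(y)^2*cos(y) - 12.76*sin(y)*cos(y) + 2.9*cos(y))/(-5.09*sin(y)^3 + 6.38*sin(y)^2 - 2.9*sin(y) - 0.13)^2 + 2.1*cos(y)/(-5.09*sin(y)^3 + 6.38*sin(y)^2 - 2.9*sin(y) - 0.13)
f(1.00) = 2.28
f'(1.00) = -4.42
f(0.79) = 3.46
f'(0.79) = -6.57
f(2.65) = 5.30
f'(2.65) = 5.15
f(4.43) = -0.48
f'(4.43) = 0.25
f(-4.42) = 1.46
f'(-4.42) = 1.69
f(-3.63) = 5.32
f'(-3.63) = 5.14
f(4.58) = -0.45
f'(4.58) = 0.11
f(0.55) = 4.99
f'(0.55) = -5.56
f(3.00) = 9.25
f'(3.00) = 35.00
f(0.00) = 32.62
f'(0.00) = -743.73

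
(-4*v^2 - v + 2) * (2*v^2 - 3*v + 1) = -8*v^4 + 10*v^3 + 3*v^2 - 7*v + 2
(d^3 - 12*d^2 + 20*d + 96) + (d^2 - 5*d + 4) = d^3 - 11*d^2 + 15*d + 100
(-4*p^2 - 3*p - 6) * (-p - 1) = 4*p^3 + 7*p^2 + 9*p + 6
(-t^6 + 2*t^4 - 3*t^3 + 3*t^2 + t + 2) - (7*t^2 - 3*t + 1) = -t^6 + 2*t^4 - 3*t^3 - 4*t^2 + 4*t + 1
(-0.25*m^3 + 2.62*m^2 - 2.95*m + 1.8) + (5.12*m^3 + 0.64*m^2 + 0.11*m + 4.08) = 4.87*m^3 + 3.26*m^2 - 2.84*m + 5.88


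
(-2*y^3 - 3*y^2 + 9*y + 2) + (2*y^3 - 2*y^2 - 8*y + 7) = -5*y^2 + y + 9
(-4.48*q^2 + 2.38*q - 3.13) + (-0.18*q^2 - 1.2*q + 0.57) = -4.66*q^2 + 1.18*q - 2.56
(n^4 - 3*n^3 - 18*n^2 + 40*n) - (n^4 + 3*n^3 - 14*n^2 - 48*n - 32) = -6*n^3 - 4*n^2 + 88*n + 32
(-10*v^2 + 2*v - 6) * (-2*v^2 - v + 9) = 20*v^4 + 6*v^3 - 80*v^2 + 24*v - 54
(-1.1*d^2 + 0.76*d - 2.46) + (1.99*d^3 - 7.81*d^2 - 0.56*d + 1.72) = 1.99*d^3 - 8.91*d^2 + 0.2*d - 0.74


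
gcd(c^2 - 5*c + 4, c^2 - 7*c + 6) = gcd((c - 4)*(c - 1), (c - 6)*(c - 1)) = c - 1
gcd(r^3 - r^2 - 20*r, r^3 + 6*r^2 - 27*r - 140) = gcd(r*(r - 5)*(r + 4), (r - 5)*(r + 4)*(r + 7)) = r^2 - r - 20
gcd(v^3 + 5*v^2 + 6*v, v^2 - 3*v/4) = v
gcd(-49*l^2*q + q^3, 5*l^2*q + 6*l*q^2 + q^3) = q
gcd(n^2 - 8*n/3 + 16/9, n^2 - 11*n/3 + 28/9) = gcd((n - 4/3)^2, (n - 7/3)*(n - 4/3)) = n - 4/3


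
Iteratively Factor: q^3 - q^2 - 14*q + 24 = (q - 3)*(q^2 + 2*q - 8) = (q - 3)*(q - 2)*(q + 4)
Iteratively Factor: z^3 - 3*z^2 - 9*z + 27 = (z + 3)*(z^2 - 6*z + 9) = (z - 3)*(z + 3)*(z - 3)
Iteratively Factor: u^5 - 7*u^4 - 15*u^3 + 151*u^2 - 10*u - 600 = (u - 5)*(u^4 - 2*u^3 - 25*u^2 + 26*u + 120) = (u - 5)*(u + 4)*(u^3 - 6*u^2 - u + 30) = (u - 5)^2*(u + 4)*(u^2 - u - 6) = (u - 5)^2*(u - 3)*(u + 4)*(u + 2)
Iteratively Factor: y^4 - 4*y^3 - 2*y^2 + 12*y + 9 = (y + 1)*(y^3 - 5*y^2 + 3*y + 9) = (y - 3)*(y + 1)*(y^2 - 2*y - 3) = (y - 3)^2*(y + 1)*(y + 1)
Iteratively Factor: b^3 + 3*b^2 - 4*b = (b - 1)*(b^2 + 4*b) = (b - 1)*(b + 4)*(b)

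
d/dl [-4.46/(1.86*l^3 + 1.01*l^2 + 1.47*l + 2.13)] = (24.8868*l^2 + 9.0092*l + 6.5562)/(1.86*l^3 + 1.01*l^2 + 1.47*l + 2.13)^2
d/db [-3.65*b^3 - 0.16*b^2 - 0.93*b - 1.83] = -10.95*b^2 - 0.32*b - 0.93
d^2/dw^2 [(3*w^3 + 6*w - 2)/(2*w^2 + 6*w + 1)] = 2*(126*w^3 + 30*w^2 - 99*w - 104)/(8*w^6 + 72*w^5 + 228*w^4 + 288*w^3 + 114*w^2 + 18*w + 1)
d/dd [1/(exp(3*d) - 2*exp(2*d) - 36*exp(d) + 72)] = (-3*exp(2*d) + 4*exp(d) + 36)*exp(d)/(exp(3*d) - 2*exp(2*d) - 36*exp(d) + 72)^2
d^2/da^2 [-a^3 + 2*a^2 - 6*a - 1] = 4 - 6*a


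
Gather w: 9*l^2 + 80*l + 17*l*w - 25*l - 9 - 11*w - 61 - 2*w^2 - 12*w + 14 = 9*l^2 + 55*l - 2*w^2 + w*(17*l - 23) - 56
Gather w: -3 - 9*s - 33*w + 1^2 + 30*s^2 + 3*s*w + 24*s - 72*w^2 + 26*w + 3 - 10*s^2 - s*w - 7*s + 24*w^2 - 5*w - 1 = 20*s^2 + 8*s - 48*w^2 + w*(2*s - 12)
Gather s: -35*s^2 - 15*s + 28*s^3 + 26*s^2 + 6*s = 28*s^3 - 9*s^2 - 9*s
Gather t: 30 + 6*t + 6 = 6*t + 36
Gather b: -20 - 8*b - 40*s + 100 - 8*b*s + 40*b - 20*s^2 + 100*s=b*(32 - 8*s) - 20*s^2 + 60*s + 80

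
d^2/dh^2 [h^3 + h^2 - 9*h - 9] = 6*h + 2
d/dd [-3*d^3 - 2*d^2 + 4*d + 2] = -9*d^2 - 4*d + 4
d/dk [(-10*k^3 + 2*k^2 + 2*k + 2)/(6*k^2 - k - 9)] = 4*(-15*k^4 + 5*k^3 + 64*k^2 - 15*k - 4)/(36*k^4 - 12*k^3 - 107*k^2 + 18*k + 81)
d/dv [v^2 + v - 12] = 2*v + 1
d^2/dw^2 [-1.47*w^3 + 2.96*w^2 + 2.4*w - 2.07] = 5.92 - 8.82*w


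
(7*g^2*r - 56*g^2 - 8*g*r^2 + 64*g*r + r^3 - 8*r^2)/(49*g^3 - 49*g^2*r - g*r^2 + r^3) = (r - 8)/(7*g + r)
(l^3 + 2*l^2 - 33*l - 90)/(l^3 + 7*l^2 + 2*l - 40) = (l^2 - 3*l - 18)/(l^2 + 2*l - 8)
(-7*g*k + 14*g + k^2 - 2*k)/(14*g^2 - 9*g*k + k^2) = (2 - k)/(2*g - k)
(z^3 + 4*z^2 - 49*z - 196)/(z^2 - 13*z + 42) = (z^2 + 11*z + 28)/(z - 6)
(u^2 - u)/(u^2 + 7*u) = (u - 1)/(u + 7)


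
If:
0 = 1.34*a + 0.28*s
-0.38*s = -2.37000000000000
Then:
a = -1.30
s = 6.24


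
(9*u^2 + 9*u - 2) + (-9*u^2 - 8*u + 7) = u + 5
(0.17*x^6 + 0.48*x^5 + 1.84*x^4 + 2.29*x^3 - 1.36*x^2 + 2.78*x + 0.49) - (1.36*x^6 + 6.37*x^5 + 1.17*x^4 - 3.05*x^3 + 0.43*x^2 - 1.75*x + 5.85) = -1.19*x^6 - 5.89*x^5 + 0.67*x^4 + 5.34*x^3 - 1.79*x^2 + 4.53*x - 5.36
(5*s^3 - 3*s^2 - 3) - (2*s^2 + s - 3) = 5*s^3 - 5*s^2 - s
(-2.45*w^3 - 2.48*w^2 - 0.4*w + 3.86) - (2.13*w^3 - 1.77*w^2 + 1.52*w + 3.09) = -4.58*w^3 - 0.71*w^2 - 1.92*w + 0.77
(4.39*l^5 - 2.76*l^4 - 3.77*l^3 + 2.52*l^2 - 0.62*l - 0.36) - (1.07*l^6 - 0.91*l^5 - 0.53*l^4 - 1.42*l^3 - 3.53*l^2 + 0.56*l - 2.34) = -1.07*l^6 + 5.3*l^5 - 2.23*l^4 - 2.35*l^3 + 6.05*l^2 - 1.18*l + 1.98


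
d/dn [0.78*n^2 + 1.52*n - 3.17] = 1.56*n + 1.52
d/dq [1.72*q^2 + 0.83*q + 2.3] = 3.44*q + 0.83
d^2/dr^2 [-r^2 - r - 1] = -2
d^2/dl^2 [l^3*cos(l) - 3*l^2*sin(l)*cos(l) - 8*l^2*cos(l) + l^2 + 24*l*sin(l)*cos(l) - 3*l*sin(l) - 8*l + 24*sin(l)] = -l^3*cos(l) - 6*l^2*sin(l) + 6*l^2*sin(2*l) + 8*l^2*cos(l) + 35*l*sin(l) - 48*l*sin(2*l) + 6*l*cos(l) - 12*l*cos(2*l) - 24*sin(l) - 3*sin(2*l) - 22*cos(l) + 48*cos(2*l) + 2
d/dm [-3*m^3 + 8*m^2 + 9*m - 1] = -9*m^2 + 16*m + 9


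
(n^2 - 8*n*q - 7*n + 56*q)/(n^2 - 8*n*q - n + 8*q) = (n - 7)/(n - 1)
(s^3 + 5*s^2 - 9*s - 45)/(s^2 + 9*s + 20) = (s^2 - 9)/(s + 4)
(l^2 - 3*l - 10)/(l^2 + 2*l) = (l - 5)/l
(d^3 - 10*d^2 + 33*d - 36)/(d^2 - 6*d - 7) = (-d^3 + 10*d^2 - 33*d + 36)/(-d^2 + 6*d + 7)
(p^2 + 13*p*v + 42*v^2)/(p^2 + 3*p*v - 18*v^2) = (p + 7*v)/(p - 3*v)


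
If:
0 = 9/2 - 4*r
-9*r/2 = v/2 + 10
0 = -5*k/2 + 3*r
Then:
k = 27/20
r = 9/8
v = -241/8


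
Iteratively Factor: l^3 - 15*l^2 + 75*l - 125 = (l - 5)*(l^2 - 10*l + 25) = (l - 5)^2*(l - 5)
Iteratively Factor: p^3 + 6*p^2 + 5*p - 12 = (p + 3)*(p^2 + 3*p - 4) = (p - 1)*(p + 3)*(p + 4)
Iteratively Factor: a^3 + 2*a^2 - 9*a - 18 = (a - 3)*(a^2 + 5*a + 6) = (a - 3)*(a + 2)*(a + 3)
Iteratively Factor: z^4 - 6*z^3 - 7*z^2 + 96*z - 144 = (z - 3)*(z^3 - 3*z^2 - 16*z + 48) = (z - 4)*(z - 3)*(z^2 + z - 12) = (z - 4)*(z - 3)*(z + 4)*(z - 3)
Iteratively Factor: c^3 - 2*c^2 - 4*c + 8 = (c - 2)*(c^2 - 4) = (c - 2)*(c + 2)*(c - 2)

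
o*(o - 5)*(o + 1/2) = o^3 - 9*o^2/2 - 5*o/2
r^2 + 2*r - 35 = (r - 5)*(r + 7)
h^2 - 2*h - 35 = (h - 7)*(h + 5)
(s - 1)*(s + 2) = s^2 + s - 2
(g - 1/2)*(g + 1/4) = g^2 - g/4 - 1/8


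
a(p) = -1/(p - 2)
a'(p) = (p - 2)^(-2)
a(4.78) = -0.36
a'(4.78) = 0.13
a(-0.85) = 0.35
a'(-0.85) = 0.12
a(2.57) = -1.75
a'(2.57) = 3.08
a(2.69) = -1.45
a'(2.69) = 2.10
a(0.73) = 0.79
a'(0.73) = 0.62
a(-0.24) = 0.45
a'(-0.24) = 0.20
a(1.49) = 1.96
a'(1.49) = 3.84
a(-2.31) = 0.23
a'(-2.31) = 0.05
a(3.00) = -1.00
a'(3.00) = 1.00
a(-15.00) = 0.06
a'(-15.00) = 0.00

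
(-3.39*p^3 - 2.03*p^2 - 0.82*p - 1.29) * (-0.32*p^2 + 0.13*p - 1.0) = 1.0848*p^5 + 0.2089*p^4 + 3.3885*p^3 + 2.3362*p^2 + 0.6523*p + 1.29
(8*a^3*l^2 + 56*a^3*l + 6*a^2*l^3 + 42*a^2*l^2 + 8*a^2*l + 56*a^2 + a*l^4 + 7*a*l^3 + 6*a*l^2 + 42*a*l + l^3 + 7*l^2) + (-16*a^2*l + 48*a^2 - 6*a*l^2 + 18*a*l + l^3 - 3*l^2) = 8*a^3*l^2 + 56*a^3*l + 6*a^2*l^3 + 42*a^2*l^2 - 8*a^2*l + 104*a^2 + a*l^4 + 7*a*l^3 + 60*a*l + 2*l^3 + 4*l^2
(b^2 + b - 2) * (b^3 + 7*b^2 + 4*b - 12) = b^5 + 8*b^4 + 9*b^3 - 22*b^2 - 20*b + 24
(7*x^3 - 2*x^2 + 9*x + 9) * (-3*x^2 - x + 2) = -21*x^5 - x^4 - 11*x^3 - 40*x^2 + 9*x + 18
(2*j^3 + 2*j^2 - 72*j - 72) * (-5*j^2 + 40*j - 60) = -10*j^5 + 70*j^4 + 320*j^3 - 2640*j^2 + 1440*j + 4320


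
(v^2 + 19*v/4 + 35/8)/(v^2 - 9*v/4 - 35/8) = (2*v + 7)/(2*v - 7)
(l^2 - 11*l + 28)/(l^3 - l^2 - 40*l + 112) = (l - 7)/(l^2 + 3*l - 28)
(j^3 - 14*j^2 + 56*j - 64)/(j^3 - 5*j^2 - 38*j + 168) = (j^2 - 10*j + 16)/(j^2 - j - 42)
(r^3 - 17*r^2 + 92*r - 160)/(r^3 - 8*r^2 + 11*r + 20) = (r - 8)/(r + 1)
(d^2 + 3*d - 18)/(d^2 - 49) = (d^2 + 3*d - 18)/(d^2 - 49)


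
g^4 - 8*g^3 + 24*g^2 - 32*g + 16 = (g - 2)^4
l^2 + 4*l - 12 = (l - 2)*(l + 6)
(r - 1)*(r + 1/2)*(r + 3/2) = r^3 + r^2 - 5*r/4 - 3/4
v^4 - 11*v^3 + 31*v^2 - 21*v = v*(v - 7)*(v - 3)*(v - 1)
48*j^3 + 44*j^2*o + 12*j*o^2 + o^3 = (2*j + o)*(4*j + o)*(6*j + o)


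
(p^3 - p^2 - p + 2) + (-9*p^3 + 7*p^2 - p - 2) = -8*p^3 + 6*p^2 - 2*p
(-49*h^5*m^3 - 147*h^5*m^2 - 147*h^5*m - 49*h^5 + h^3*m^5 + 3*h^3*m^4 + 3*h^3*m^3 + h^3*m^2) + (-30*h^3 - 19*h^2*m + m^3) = -49*h^5*m^3 - 147*h^5*m^2 - 147*h^5*m - 49*h^5 + h^3*m^5 + 3*h^3*m^4 + 3*h^3*m^3 + h^3*m^2 - 30*h^3 - 19*h^2*m + m^3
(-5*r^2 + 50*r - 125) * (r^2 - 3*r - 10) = -5*r^4 + 65*r^3 - 225*r^2 - 125*r + 1250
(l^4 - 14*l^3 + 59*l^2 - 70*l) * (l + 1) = l^5 - 13*l^4 + 45*l^3 - 11*l^2 - 70*l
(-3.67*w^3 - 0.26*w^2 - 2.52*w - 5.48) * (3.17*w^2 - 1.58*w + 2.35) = -11.6339*w^5 + 4.9744*w^4 - 16.2021*w^3 - 14.001*w^2 + 2.7364*w - 12.878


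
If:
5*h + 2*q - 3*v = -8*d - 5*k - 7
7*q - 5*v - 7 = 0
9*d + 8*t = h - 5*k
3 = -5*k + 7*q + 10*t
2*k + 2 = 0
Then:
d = 151*v/371 + 57/53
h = -125*v/371 - 668/265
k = -1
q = 5*v/7 + 1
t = -v/2 - 9/10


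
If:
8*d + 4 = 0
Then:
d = -1/2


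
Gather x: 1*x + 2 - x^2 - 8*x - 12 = -x^2 - 7*x - 10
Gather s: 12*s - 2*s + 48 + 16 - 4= 10*s + 60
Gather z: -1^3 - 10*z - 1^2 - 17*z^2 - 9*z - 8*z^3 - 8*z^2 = -8*z^3 - 25*z^2 - 19*z - 2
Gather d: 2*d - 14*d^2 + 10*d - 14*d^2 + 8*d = -28*d^2 + 20*d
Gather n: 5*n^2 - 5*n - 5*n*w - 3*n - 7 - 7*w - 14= 5*n^2 + n*(-5*w - 8) - 7*w - 21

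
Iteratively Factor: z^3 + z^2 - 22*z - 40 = (z + 4)*(z^2 - 3*z - 10) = (z + 2)*(z + 4)*(z - 5)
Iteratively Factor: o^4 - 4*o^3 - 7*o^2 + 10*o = (o - 1)*(o^3 - 3*o^2 - 10*o) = o*(o - 1)*(o^2 - 3*o - 10) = o*(o - 1)*(o + 2)*(o - 5)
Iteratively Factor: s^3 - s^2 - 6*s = (s)*(s^2 - s - 6) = s*(s - 3)*(s + 2)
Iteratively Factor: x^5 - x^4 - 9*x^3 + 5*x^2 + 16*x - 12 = (x - 3)*(x^4 + 2*x^3 - 3*x^2 - 4*x + 4) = (x - 3)*(x + 2)*(x^3 - 3*x + 2) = (x - 3)*(x - 1)*(x + 2)*(x^2 + x - 2) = (x - 3)*(x - 1)^2*(x + 2)*(x + 2)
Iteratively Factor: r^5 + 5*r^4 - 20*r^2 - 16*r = (r + 2)*(r^4 + 3*r^3 - 6*r^2 - 8*r) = (r + 2)*(r + 4)*(r^3 - r^2 - 2*r) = (r - 2)*(r + 2)*(r + 4)*(r^2 + r) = (r - 2)*(r + 1)*(r + 2)*(r + 4)*(r)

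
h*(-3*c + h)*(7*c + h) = -21*c^2*h + 4*c*h^2 + h^3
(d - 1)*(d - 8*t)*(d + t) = d^3 - 7*d^2*t - d^2 - 8*d*t^2 + 7*d*t + 8*t^2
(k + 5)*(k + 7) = k^2 + 12*k + 35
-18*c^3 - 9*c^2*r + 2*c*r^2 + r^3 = (-3*c + r)*(2*c + r)*(3*c + r)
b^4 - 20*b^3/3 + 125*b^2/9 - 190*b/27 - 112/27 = (b - 8/3)*(b - 7/3)*(b - 2)*(b + 1/3)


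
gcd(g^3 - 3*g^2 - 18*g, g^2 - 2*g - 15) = g + 3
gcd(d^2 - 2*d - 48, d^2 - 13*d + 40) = d - 8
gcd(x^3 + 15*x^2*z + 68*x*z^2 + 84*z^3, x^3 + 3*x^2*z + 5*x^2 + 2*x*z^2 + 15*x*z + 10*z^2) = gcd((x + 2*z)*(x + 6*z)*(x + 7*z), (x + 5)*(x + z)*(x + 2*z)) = x + 2*z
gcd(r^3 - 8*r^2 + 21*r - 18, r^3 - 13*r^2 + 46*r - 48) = r^2 - 5*r + 6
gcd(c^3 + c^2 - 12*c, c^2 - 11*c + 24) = c - 3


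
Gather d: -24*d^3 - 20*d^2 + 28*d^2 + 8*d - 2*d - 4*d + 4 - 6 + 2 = -24*d^3 + 8*d^2 + 2*d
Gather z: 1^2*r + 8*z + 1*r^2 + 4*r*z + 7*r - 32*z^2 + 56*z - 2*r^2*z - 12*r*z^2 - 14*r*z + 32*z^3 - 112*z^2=r^2 + 8*r + 32*z^3 + z^2*(-12*r - 144) + z*(-2*r^2 - 10*r + 64)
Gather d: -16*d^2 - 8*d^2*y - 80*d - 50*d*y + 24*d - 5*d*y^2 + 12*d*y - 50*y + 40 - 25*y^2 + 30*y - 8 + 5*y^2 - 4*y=d^2*(-8*y - 16) + d*(-5*y^2 - 38*y - 56) - 20*y^2 - 24*y + 32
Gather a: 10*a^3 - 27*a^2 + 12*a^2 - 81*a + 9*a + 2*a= 10*a^3 - 15*a^2 - 70*a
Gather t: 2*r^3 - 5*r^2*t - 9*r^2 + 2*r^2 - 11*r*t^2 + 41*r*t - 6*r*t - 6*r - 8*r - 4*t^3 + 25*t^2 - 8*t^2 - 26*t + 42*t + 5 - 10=2*r^3 - 7*r^2 - 14*r - 4*t^3 + t^2*(17 - 11*r) + t*(-5*r^2 + 35*r + 16) - 5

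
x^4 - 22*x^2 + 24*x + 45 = (x - 3)^2*(x + 1)*(x + 5)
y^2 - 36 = (y - 6)*(y + 6)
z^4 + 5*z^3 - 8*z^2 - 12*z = z*(z - 2)*(z + 1)*(z + 6)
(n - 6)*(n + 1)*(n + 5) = n^3 - 31*n - 30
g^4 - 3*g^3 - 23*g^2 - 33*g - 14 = (g - 7)*(g + 1)^2*(g + 2)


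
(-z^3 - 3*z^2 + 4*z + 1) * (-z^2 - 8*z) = z^5 + 11*z^4 + 20*z^3 - 33*z^2 - 8*z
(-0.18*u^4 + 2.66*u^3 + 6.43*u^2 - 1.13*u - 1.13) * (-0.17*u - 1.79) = 0.0306*u^5 - 0.13*u^4 - 5.8545*u^3 - 11.3176*u^2 + 2.2148*u + 2.0227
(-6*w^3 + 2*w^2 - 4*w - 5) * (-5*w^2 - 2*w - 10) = 30*w^5 + 2*w^4 + 76*w^3 + 13*w^2 + 50*w + 50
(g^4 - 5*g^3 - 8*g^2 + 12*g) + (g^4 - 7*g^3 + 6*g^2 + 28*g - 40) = 2*g^4 - 12*g^3 - 2*g^2 + 40*g - 40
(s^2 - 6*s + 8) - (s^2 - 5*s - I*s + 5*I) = -s + I*s + 8 - 5*I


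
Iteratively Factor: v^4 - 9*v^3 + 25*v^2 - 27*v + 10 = (v - 5)*(v^3 - 4*v^2 + 5*v - 2) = (v - 5)*(v - 2)*(v^2 - 2*v + 1) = (v - 5)*(v - 2)*(v - 1)*(v - 1)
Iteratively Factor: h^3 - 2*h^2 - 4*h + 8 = (h + 2)*(h^2 - 4*h + 4) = (h - 2)*(h + 2)*(h - 2)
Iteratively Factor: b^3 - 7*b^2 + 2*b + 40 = (b + 2)*(b^2 - 9*b + 20) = (b - 4)*(b + 2)*(b - 5)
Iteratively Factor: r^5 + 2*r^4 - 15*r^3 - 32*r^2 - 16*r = (r + 4)*(r^4 - 2*r^3 - 7*r^2 - 4*r) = (r + 1)*(r + 4)*(r^3 - 3*r^2 - 4*r) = r*(r + 1)*(r + 4)*(r^2 - 3*r - 4) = r*(r - 4)*(r + 1)*(r + 4)*(r + 1)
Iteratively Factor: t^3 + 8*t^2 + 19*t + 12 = (t + 3)*(t^2 + 5*t + 4) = (t + 3)*(t + 4)*(t + 1)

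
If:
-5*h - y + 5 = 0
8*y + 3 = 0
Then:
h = 43/40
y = -3/8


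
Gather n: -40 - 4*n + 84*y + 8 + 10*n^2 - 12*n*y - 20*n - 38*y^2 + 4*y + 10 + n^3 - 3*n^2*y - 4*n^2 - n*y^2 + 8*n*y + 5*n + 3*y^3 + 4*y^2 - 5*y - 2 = n^3 + n^2*(6 - 3*y) + n*(-y^2 - 4*y - 19) + 3*y^3 - 34*y^2 + 83*y - 24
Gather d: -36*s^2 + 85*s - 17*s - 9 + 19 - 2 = -36*s^2 + 68*s + 8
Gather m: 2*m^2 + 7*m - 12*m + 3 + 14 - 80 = 2*m^2 - 5*m - 63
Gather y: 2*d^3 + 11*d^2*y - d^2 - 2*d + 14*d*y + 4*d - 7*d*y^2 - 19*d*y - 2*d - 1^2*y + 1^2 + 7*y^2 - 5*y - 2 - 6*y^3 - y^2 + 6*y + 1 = 2*d^3 - d^2 - 6*y^3 + y^2*(6 - 7*d) + y*(11*d^2 - 5*d)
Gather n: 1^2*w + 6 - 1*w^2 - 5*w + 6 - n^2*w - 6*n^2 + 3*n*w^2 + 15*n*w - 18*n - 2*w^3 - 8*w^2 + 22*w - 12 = n^2*(-w - 6) + n*(3*w^2 + 15*w - 18) - 2*w^3 - 9*w^2 + 18*w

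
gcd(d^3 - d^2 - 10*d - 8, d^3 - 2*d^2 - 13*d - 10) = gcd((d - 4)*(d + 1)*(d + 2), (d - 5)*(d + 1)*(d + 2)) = d^2 + 3*d + 2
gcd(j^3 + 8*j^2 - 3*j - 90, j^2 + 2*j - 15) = j^2 + 2*j - 15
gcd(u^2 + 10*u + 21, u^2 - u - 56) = u + 7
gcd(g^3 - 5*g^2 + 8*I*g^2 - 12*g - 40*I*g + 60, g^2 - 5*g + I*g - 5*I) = g - 5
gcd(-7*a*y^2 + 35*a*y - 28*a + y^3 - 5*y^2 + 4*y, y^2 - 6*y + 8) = y - 4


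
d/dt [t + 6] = 1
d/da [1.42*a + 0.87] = 1.42000000000000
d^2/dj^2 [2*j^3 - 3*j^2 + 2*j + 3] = 12*j - 6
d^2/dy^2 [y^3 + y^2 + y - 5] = 6*y + 2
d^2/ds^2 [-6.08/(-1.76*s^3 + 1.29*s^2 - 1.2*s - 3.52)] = ((15.6864 - 64.2048*s)*(1.76*s^3 - 1.29*s^2 + 1.2*s + 3.52) + 6.08*(5.28*s^2 - 2.58*s + 1.2)*(10.56*s^2 - 5.16*s + 2.4))/(1.76*s^3 - 1.29*s^2 + 1.2*s + 3.52)^3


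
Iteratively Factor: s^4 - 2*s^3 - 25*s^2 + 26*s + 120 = (s - 5)*(s^3 + 3*s^2 - 10*s - 24) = (s - 5)*(s + 2)*(s^2 + s - 12) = (s - 5)*(s + 2)*(s + 4)*(s - 3)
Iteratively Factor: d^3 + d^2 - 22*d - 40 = (d + 2)*(d^2 - d - 20) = (d + 2)*(d + 4)*(d - 5)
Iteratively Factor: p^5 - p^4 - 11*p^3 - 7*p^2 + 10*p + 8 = (p + 2)*(p^4 - 3*p^3 - 5*p^2 + 3*p + 4) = (p + 1)*(p + 2)*(p^3 - 4*p^2 - p + 4) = (p + 1)^2*(p + 2)*(p^2 - 5*p + 4) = (p - 1)*(p + 1)^2*(p + 2)*(p - 4)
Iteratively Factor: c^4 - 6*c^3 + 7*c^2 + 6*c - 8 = (c - 4)*(c^3 - 2*c^2 - c + 2) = (c - 4)*(c - 2)*(c^2 - 1) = (c - 4)*(c - 2)*(c + 1)*(c - 1)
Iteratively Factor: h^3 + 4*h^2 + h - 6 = (h + 2)*(h^2 + 2*h - 3) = (h - 1)*(h + 2)*(h + 3)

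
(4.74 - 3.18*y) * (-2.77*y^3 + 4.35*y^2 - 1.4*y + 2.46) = 8.8086*y^4 - 26.9628*y^3 + 25.071*y^2 - 14.4588*y + 11.6604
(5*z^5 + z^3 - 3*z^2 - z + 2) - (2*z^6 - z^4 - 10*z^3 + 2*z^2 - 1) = -2*z^6 + 5*z^5 + z^4 + 11*z^3 - 5*z^2 - z + 3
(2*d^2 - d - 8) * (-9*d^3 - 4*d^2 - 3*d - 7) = -18*d^5 + d^4 + 70*d^3 + 21*d^2 + 31*d + 56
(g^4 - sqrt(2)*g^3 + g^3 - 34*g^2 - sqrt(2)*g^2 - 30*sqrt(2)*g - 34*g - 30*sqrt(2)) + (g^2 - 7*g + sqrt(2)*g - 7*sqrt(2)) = g^4 - sqrt(2)*g^3 + g^3 - 33*g^2 - sqrt(2)*g^2 - 29*sqrt(2)*g - 41*g - 37*sqrt(2)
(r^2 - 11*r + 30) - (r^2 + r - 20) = 50 - 12*r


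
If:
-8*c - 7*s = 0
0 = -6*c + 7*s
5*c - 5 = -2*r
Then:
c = 0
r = 5/2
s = 0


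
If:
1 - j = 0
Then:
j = 1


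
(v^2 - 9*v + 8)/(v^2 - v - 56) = (v - 1)/(v + 7)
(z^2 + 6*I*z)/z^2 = (z + 6*I)/z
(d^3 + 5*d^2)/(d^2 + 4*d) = d*(d + 5)/(d + 4)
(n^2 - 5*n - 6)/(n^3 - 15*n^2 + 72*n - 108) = (n + 1)/(n^2 - 9*n + 18)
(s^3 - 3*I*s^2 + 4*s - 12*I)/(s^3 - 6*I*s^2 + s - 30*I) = (s - 2*I)/(s - 5*I)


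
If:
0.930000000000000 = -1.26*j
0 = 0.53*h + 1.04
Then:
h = -1.96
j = -0.74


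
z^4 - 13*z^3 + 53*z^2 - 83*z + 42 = (z - 7)*(z - 3)*(z - 2)*(z - 1)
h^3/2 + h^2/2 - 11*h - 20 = (h/2 + 1)*(h - 5)*(h + 4)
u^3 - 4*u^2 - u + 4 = (u - 4)*(u - 1)*(u + 1)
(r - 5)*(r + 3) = r^2 - 2*r - 15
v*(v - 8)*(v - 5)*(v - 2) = v^4 - 15*v^3 + 66*v^2 - 80*v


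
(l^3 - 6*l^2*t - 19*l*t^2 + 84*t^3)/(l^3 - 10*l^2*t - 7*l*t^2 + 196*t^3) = (-l + 3*t)/(-l + 7*t)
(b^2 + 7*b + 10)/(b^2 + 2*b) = (b + 5)/b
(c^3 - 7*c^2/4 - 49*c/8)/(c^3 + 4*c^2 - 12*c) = (8*c^2 - 14*c - 49)/(8*(c^2 + 4*c - 12))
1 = 1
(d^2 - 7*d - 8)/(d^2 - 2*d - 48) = (d + 1)/(d + 6)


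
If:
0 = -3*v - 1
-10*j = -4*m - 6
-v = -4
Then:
No Solution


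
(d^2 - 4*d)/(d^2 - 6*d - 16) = d*(4 - d)/(-d^2 + 6*d + 16)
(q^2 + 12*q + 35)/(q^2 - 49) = (q + 5)/(q - 7)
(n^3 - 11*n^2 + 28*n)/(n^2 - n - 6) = n*(-n^2 + 11*n - 28)/(-n^2 + n + 6)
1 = 1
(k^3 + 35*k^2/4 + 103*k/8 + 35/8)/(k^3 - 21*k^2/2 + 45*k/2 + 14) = (4*k^2 + 33*k + 35)/(4*(k^2 - 11*k + 28))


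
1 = 1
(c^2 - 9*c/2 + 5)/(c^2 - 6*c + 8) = (c - 5/2)/(c - 4)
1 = 1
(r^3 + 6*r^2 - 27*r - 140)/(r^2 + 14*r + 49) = (r^2 - r - 20)/(r + 7)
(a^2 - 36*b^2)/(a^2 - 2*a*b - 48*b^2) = (a - 6*b)/(a - 8*b)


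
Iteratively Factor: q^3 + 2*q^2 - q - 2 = (q - 1)*(q^2 + 3*q + 2) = (q - 1)*(q + 2)*(q + 1)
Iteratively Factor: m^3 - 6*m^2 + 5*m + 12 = (m - 3)*(m^2 - 3*m - 4) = (m - 3)*(m + 1)*(m - 4)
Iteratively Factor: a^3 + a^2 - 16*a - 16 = (a + 4)*(a^2 - 3*a - 4) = (a + 1)*(a + 4)*(a - 4)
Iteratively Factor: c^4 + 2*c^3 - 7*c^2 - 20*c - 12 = (c + 2)*(c^3 - 7*c - 6) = (c - 3)*(c + 2)*(c^2 + 3*c + 2) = (c - 3)*(c + 1)*(c + 2)*(c + 2)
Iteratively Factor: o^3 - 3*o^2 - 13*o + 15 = (o - 1)*(o^2 - 2*o - 15) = (o - 5)*(o - 1)*(o + 3)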